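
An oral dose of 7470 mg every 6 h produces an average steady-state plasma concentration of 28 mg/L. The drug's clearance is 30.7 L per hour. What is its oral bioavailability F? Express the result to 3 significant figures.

F·D/τ = CL·Css at steady state → F = CL·Css·τ / D.
F = 30.7 × 28 × 6 / 7470 = 0.690

0.690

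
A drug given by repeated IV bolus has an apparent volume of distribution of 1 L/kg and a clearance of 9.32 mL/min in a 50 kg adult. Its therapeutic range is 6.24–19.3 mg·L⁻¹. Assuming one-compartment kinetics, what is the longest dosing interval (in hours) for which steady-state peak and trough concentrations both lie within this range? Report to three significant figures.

Total Vd = 1 × 50 = 50.00 L
Convert clearance: 9.32 mL/min × 60 min/h ÷ 1000 mL/L = 0.5592 L/h
k = CL / Vd = 0.5592 / 50.00 = 0.01118 h⁻¹
Between IV bolus doses, concentration decays as C = C₀·e^(−kτ), so C_peak/C_trough = e^(kτ).
τ_max = ln(C_peak/C_trough) / k = ln(19.3/6.24) / 0.01118 = 1.129 / 0.01118 = 101.0 h

101 h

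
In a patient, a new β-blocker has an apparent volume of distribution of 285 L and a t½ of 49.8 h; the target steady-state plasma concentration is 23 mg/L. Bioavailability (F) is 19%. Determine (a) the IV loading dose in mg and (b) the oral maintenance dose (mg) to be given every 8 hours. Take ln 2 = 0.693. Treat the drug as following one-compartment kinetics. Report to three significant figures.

(a) 6560 mg; (b) 3840 mg

LD = Vd × C = 285.0 × 23 = 6555 mg
CL = 0.693 × Vd / t½ = 0.693 × 285.0 / 49.8 = 3.966 L/h
D = CL × Css × τ / F = 3.966 × 23 × 8 / 0.19 = 3841 mg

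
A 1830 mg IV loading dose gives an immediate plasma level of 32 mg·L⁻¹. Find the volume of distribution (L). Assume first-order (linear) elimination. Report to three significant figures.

57.2 L

Immediately after an IV bolus, C₀ = Dose / Vd, so Vd = Dose / C₀.
Vd = 1830 / 32 = 57.19 L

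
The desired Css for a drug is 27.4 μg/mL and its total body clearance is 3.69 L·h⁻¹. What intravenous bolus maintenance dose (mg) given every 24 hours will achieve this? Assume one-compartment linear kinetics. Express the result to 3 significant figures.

2430 mg

D = CL × Css × τ = 3.690 × 27.4 × 24 = 2427 mg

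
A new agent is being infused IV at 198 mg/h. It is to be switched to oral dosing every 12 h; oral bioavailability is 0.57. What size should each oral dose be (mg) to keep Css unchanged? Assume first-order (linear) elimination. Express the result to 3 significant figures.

To maintain the same Css, the systemic dosing rate must be unchanged: F·D/τ = infusion rate.
D = rate × τ / F = 198 × 12 / 0.57 = 4168 mg

4170 mg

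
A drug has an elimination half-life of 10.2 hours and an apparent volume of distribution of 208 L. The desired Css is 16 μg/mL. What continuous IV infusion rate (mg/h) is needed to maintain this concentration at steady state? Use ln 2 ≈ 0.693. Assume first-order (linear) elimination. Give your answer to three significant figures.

226 mg/h

CL = 0.693 × Vd / t½ = 0.693 × 208.0 / 10.2 = 14.13 L/h
Infusion rate = CL × Css = 14.13 × 16 = 226.1 mg/h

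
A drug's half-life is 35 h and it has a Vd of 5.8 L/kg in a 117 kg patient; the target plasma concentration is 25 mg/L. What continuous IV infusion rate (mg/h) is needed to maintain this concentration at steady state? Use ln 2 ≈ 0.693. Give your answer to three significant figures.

336 mg/h

Total Vd = 5.8 × 117 = 678.6 L
CL = 0.693 × Vd / t½ = 0.693 × 678.6 / 35 = 13.44 L/h
Infusion rate = CL × Css = 13.44 × 25 = 336.0 mg/h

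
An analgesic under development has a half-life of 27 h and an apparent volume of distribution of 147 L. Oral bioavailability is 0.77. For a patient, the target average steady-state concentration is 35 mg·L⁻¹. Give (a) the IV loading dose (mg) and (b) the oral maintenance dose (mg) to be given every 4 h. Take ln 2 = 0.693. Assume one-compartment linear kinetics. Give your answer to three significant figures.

(a) 5150 mg; (b) 686 mg

LD = Vd × C = 147.0 × 35 = 5145 mg
CL = 0.693 × Vd / t½ = 0.693 × 147.0 / 27 = 3.773 L/h
D = CL × Css × τ / F = 3.773 × 35 × 4 / 0.77 = 686.0 mg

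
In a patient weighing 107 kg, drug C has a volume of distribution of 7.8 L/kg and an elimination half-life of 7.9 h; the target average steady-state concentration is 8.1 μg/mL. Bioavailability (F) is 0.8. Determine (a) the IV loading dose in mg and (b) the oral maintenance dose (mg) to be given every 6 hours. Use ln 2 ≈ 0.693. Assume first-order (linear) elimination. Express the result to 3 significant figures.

(a) 6760 mg; (b) 4450 mg

Vd(total) = 107 kg × 7.8 L/kg = 834.6 L
LD = Vd × C = 834.6 × 8.1 = 6760 mg
CL = 0.693 × Vd / t½ = 0.693 × 834.6 / 7.9 = 73.21 L/h
D = CL × Css × τ / F = 73.21 × 8.1 × 6 / 0.8 = 4448 mg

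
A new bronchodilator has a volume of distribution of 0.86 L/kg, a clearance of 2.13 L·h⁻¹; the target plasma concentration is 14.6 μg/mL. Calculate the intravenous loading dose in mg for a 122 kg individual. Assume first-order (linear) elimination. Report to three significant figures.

Vd = 0.86 L/kg × 122 kg = 104.9 L
LD = Vd × C = 104.9 × 14.60 = 1532 mg

1530 mg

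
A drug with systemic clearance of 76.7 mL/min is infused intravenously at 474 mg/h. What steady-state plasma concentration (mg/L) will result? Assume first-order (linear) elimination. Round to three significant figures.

Convert clearance: 76.7 mL/min × 60 min/h ÷ 1000 mL/L = 4.602 L/h
Css = rate / CL = 474 / 4.602 = 103.0 mg/L

103 mg/L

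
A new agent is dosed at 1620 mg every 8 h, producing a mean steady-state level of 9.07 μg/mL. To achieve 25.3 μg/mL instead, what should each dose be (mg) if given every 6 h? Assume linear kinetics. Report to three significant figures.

For first-order elimination, Css ∝ F·D/(CL·τ); F and CL are unchanged, so Css ∝ D/τ.
D₂ = D₁ × (Css,target / Css,current) × (τ₂/τ₁) = 1620 × (25.3/9.07) × (6/8) = 3389 mg

3390 mg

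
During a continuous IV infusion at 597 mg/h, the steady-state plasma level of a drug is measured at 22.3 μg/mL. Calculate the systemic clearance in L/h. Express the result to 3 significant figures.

26.8 L/h

At steady state, infusion rate = CL × Css, so CL = rate / Css.
CL = 597 / 22.3 = 26.77 L/h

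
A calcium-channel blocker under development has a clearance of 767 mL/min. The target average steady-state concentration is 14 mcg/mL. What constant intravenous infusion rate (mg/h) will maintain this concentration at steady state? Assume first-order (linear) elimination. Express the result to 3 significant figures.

Convert clearance: 767 mL/min × 60 min/h ÷ 1000 mL/L = 46.02 L/h
At steady state, infusion rate equals elimination rate: rate in = CL × Css.
R₀ = 46.02 × 14 = 644.3 mg/h

644 mg/h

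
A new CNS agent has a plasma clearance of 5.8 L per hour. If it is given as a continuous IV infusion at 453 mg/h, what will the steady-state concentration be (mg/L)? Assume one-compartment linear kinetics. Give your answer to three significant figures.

Css = rate / CL = 453 / 5.800 = 78.10 mg/L

78.1 mg/L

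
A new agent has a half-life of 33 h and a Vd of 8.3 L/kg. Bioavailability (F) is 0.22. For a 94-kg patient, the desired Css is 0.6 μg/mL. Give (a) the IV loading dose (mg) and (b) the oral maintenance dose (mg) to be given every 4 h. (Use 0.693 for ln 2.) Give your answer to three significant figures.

Vd = 8.3 L/kg × 94 kg = 780.2 L
LD = Vd × C = 780.2 × 0.6 = 468.1 mg
CL = 0.693 × Vd / t½ = 0.693 × 780.2 / 33 = 16.38 L/h
D = CL × Css × τ / F = 16.38 × 0.6 × 4 / 0.22 = 178.7 mg

(a) 468 mg; (b) 179 mg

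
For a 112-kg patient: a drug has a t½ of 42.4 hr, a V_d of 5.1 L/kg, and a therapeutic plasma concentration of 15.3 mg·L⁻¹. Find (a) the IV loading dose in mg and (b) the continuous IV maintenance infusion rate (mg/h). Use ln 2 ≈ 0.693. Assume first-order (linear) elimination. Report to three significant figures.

Vd(total) = 112 kg × 5.1 L/kg = 571.2 L
LD = Vd × C = 571.2 × 15.3 = 8739 mg
CL = 0.693 × Vd / t½ = 0.693 × 571.2 / 42.4 = 9.336 L/h
Infusion rate = CL × Css = 9.336 × 15.3 = 142.8 mg/h

(a) 8740 mg; (b) 143 mg/h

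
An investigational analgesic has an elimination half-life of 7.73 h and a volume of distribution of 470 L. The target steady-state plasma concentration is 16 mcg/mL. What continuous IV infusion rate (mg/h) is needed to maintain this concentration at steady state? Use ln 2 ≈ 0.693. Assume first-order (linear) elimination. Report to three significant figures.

k = 0.693/7.73 = 0.08965 h⁻¹, so CL = k·Vd = 0.08965 × 470.0 = 42.14 L/h
Infusion rate = CL × Css = 42.14 × 16 = 674.2 mg/h

674 mg/h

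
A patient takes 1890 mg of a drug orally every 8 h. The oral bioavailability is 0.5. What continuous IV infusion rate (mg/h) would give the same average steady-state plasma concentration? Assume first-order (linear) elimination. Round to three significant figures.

Equivalent systemic input: infusion rate = F·D/τ.
Rate = 0.5 × 1890 / 8 = 118.1 mg/h

118 mg/h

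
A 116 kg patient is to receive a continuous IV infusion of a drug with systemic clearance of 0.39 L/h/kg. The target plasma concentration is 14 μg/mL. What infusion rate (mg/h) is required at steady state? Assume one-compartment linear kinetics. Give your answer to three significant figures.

CL = 0.39 L/h/kg × 116 kg = 45.24 L/h
Rate = CL × Css = 45.24 × 14 = 633.4 mg/h

633 mg/h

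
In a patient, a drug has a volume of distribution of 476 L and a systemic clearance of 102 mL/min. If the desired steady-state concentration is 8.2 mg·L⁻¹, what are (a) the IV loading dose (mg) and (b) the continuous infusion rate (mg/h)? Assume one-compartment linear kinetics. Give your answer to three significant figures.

Loading dose = Vd × C = 476.0 × 8.2 = 3903 mg
Convert clearance: 102 mL/min × 60 min/h ÷ 1000 mL/L = 6.120 L/h
Maintenance infusion rate = CL × Css = 6.120 × 8.2 = 50.18 mg/h

(a) 3900 mg; (b) 50.2 mg/h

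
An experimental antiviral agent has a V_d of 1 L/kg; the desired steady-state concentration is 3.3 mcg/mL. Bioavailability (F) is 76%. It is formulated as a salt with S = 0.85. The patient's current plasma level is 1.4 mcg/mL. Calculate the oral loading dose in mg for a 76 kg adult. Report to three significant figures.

224 mg

Vd = 1 L/kg × 76 kg = 76.00 L
Concentration deficit ΔC = 3.3 − 1.4 = 1.900 mg/L
LD = Vd × ΔC / F / S = 76.00 × 1.900 / 0.76 / 0.85 = 223.5 mg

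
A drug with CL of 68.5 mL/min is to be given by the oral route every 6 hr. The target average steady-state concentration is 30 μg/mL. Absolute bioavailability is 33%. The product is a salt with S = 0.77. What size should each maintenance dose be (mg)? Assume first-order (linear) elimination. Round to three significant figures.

2910 mg

CL = 68.5 mL/min × 60/1000 = 4.110 L/h
D = CL × Css × τ / F / S = 4.110 × 30 × 6 / 0.33 / 0.77 = 2911 mg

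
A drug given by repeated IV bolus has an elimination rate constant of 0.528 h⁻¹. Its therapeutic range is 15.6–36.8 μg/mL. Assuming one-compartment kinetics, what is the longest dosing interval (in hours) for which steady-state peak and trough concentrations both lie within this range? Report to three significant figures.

1.63 h

Between IV bolus doses, concentration decays as C = C₀·e^(−kτ), so C_peak/C_trough = e^(kτ).
τ_max = ln(C_peak/C_trough) / k = ln(36.8/15.6) / 0.5280 = 0.8582 / 0.5280 = 1.625 h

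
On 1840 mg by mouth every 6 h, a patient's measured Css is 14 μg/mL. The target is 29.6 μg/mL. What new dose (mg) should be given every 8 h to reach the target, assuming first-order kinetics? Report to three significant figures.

With linear kinetics, Css is proportional to dose rate (D/τ) at fixed clearance.
D₂ = D₁ × (Css,target / Css,current) × (τ₂/τ₁) = 1840 × (29.6/14) × (8/6) = 5187 mg

5190 mg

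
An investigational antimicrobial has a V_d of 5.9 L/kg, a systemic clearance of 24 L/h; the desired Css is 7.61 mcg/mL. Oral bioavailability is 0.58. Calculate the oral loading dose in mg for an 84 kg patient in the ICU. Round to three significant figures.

6500 mg

Total Vd = 5.9 × 84 = 495.6 L
The loading dose fills Vd to the target concentration; clearance is irrelevant here.
LD = Vd × C / F = 495.6 × 7.610 / 0.58 = 6503 mg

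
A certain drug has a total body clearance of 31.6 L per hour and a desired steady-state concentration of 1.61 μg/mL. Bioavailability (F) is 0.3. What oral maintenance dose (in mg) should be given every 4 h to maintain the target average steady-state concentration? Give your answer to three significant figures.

D = CL × Css × τ / F = 31.60 × 1.61 × 4 / 0.3 = 678.3 mg

678 mg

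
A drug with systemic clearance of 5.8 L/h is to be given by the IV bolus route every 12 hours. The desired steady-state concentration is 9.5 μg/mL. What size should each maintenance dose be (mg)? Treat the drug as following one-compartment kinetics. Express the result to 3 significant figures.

D = CL × Css × τ = 5.800 × 9.5 × 12 = 661.2 mg

661 mg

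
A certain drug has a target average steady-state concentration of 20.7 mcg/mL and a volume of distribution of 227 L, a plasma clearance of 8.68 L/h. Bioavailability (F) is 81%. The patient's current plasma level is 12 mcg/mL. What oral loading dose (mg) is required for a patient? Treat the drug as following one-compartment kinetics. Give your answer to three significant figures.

The loading dose fills Vd to the target concentration; clearance is irrelevant here.
Concentration deficit ΔC = 20.7 − 12 = 8.700 mg/L
LD = Vd × ΔC / F = 227.0 × 8.700 / 0.81 = 2438 mg

2440 mg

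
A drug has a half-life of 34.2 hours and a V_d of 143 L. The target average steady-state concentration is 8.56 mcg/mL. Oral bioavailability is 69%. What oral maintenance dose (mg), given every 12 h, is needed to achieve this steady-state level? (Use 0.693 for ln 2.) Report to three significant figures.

431 mg

k = 0.693/34.2 = 0.02026 h⁻¹, so CL = k·Vd = 0.02026 × 143.0 = 2.897 L/h
D = CL × Css × τ / F = 2.897 × 8.56 × 12 / 0.69 = 431.3 mg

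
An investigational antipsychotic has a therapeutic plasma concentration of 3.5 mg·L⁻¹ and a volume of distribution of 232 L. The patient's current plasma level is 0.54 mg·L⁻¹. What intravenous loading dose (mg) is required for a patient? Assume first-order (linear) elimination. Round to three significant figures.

Concentration deficit ΔC = 3.5 − 0.54 = 2.960 mg/L
LD = Vd × ΔC = 232.0 × 2.960 = 686.7 mg

687 mg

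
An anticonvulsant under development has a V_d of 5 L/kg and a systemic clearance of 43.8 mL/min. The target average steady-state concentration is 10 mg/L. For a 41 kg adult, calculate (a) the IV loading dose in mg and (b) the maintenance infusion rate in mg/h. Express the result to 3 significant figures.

Vd(total) = 41 kg × 5 L/kg = 205.0 L
Loading: fill Vd to C_target → 205.0 L × 10 mg/L = 2050 mg
CL = 43.8 mL/min = 43.8 × 0.06 = 2.628 L/h
Maintenance infusion rate = CL × Css = 2.628 × 10 = 26.28 mg/h

(a) 2050 mg; (b) 26.3 mg/h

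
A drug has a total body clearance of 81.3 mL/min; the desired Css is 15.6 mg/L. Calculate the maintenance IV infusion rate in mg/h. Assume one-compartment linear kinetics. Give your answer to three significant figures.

CL = 81.3 mL/min = 81.3 × 0.06 = 4.878 L/h
At steady state, infusion rate equals elimination rate: rate in = CL × Css.
Infusion rate = CL · Css = 4.878 L/h × 15.6 mg/L = 76.10 mg/h

76.1 mg/h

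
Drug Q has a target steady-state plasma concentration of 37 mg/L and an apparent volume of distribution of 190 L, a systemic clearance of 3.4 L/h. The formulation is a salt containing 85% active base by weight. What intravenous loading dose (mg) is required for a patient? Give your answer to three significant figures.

LD = Vd × C / S = 190.0 × 37.00 / 0.85 = 8271 mg

8270 mg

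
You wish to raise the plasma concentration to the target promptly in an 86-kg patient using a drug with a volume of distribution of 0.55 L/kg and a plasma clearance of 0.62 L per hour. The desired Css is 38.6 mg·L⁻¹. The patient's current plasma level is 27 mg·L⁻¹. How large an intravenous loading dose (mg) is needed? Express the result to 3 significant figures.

549 mg

Vd = 0.55 L/kg × 86 kg = 47.30 L
Concentration deficit ΔC = 38.6 − 27 = 11.60 mg/L
LD = Vd × ΔC = 47.30 × 11.60 = 548.7 mg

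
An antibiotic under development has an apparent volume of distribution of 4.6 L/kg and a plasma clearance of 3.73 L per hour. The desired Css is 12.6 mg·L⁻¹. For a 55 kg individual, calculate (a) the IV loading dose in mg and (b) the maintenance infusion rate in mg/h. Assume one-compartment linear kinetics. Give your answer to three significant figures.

Vd(total) = 55 kg × 4.6 L/kg = 253.0 L
Loading: fill Vd to C_target → 253.0 L × 12.6 mg/L = 3188 mg
Infusion rate = 3.730 L/h × 12.6 mg/L = 47.00 mg/h

(a) 3190 mg; (b) 47.0 mg/h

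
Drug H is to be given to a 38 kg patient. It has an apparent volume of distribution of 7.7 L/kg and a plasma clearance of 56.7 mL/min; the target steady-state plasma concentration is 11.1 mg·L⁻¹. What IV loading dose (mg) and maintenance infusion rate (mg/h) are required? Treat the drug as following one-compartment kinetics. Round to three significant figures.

(a) 3250 mg; (b) 37.8 mg/h

Vd = 7.7 L/kg × 38 kg = 292.6 L
LD = Vd · C_target = 292.6 × 11.1 = 3248 mg
Convert clearance: 56.7 mL/min × 60 min/h ÷ 1000 mL/L = 3.402 L/h
Infusion rate = 3.402 L/h × 11.1 mg/L = 37.76 mg/h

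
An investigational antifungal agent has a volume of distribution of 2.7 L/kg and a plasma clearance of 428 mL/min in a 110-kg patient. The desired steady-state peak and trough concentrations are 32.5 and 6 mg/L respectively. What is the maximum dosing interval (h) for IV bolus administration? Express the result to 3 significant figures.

Vd(total) = 110 kg × 2.7 L/kg = 297.0 L
CL = 428 mL/min = 428 × 0.06 = 25.68 L/h
k = CL / Vd = 25.68 / 297.0 = 0.08646 h⁻¹
Between IV bolus doses, concentration decays as C = C₀·e^(−kτ), so C_peak/C_trough = e^(kτ).
τ_max = ln(C_peak/C_trough) / k = ln(32.5/6) / 0.08646 = 1.689 / 0.08646 = 19.54 h

19.5 h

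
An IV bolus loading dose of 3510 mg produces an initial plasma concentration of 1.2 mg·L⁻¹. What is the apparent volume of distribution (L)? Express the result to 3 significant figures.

Immediately after an IV bolus, C₀ = Dose / Vd, so Vd = Dose / C₀.
Vd = 3510 / 1.2 = 2925 L

2930 L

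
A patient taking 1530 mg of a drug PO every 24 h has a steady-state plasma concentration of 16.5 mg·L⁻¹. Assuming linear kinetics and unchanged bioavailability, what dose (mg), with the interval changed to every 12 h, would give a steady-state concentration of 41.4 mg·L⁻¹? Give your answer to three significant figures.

With linear kinetics, Css is proportional to dose rate (D/τ) at fixed clearance.
D₂ = D₁ × (Css,target / Css,current) × (τ₂/τ₁) = 1530 × (41.4/16.5) × (12/24) = 1919 mg

1920 mg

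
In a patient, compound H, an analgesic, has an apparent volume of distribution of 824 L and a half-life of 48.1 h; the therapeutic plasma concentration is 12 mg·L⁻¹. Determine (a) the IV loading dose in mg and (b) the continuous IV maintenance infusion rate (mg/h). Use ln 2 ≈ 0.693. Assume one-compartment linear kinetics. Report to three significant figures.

LD = Vd × C = 824.0 × 12 = 9888 mg
CL = 0.693 × Vd / t½ = 0.693 × 824.0 / 48.1 = 11.87 L/h
Infusion rate = CL × Css = 11.87 × 12 = 142.4 mg/h

(a) 9890 mg; (b) 142 mg/h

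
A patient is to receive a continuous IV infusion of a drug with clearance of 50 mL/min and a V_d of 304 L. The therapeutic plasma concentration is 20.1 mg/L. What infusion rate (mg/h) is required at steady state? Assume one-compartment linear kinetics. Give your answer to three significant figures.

60.3 mg/h

CL = 50 mL/min = 50 × 0.06 = 3.000 L/h
Rate = CL × Css = 3.000 × 20.1 = 60.30 mg/h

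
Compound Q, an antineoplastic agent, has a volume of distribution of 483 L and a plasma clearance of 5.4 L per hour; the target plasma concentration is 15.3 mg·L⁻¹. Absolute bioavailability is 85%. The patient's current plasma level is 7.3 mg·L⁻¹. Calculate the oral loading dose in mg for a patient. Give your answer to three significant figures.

4550 mg

Concentration deficit ΔC = 15.3 − 7.3 = 8.000 mg/L
LD = Vd × ΔC / F = 483.0 × 8.000 / 0.85 = 4546 mg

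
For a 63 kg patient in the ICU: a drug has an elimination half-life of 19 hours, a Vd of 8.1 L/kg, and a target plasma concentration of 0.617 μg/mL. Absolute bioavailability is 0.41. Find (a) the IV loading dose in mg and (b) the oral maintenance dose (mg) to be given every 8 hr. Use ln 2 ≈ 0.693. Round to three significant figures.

(a) 315 mg; (b) 224 mg

Vd = 8.1 L/kg × 63 kg = 510.3 L
LD = Vd × C = 510.3 × 0.617 = 314.9 mg
CL = 0.693 × Vd / t½ = 0.693 × 510.3 / 19 = 18.61 L/h
D = CL × Css × τ / F = 18.61 × 0.617 × 8 / 0.41 = 224.0 mg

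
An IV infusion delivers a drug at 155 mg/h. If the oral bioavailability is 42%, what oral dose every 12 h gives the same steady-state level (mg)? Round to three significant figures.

To maintain the same Css, the systemic dosing rate must be unchanged: F·D/τ = infusion rate.
D = rate × τ / F = 155 × 12 / 0.42 = 4429 mg

4430 mg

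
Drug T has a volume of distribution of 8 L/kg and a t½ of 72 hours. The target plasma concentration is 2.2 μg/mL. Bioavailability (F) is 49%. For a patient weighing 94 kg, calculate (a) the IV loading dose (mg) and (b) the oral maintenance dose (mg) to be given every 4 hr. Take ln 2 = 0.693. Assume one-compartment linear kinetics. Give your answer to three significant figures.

(a) 1650 mg; (b) 130 mg

Vd(total) = 94 kg × 8 L/kg = 752.0 L
LD = Vd × C = 752.0 × 2.2 = 1654 mg
CL = 0.693 × Vd / t½ = 0.693 × 752.0 / 72 = 7.238 L/h
D = CL × Css × τ / F = 7.238 × 2.2 × 4 / 0.49 = 130.0 mg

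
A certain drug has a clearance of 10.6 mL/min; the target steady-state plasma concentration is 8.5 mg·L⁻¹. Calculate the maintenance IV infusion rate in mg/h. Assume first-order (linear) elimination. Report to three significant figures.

5.41 mg/h

CL = 10.6 mL/min × 60/1000 = 0.6360 L/h
R₀ = 0.6360 × 8.5 = 5.406 mg/h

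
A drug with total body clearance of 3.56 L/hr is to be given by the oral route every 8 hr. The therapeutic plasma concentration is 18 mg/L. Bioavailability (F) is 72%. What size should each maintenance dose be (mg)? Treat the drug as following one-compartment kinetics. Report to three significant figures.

D = CL × Css × τ / F = 3.560 × 18 × 8 / 0.72 = 712.0 mg

712 mg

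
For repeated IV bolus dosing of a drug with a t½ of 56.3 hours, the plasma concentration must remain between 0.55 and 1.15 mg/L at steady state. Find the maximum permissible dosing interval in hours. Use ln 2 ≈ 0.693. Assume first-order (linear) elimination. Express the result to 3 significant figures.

k = 0.693 / t½ = 0.693 / 56.3 = 0.01231 h⁻¹
Between IV bolus doses, concentration decays as C = C₀·e^(−kτ), so C_peak/C_trough = e^(kτ).
τ_max = ln(C_peak/C_trough) / k = ln(1.15/0.55) / 0.01231 = 0.7376 / 0.01231 = 59.92 h

59.9 h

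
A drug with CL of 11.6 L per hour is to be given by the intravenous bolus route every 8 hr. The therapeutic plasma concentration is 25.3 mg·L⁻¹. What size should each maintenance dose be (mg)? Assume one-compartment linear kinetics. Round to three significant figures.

D = CL × Css × τ = 11.60 × 25.3 × 8 = 2348 mg

2350 mg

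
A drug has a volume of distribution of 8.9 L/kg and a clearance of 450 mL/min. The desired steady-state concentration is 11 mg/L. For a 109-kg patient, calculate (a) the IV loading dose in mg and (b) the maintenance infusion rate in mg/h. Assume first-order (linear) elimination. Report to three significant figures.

(a) 10700 mg; (b) 297 mg/h

Total Vd = 8.9 × 109 = 970.1 L
LD = Vd · C_target = 970.1 × 11 = 10670 mg
CL = 450 mL/min = 450 × 0.06 = 27.00 L/h
Infusion rate = 27.00 L/h × 11 mg/L = 297.0 mg/h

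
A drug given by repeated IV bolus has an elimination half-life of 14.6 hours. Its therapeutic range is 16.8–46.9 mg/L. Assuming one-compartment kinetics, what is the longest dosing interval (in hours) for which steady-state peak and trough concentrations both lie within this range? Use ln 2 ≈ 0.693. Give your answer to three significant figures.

21.6 h

k = 0.693 / t½ = 0.693 / 14.6 = 0.04747 h⁻¹
Between IV bolus doses, concentration decays as C = C₀·e^(−kτ), so C_peak/C_trough = e^(kτ).
τ_max = ln(C_peak/C_trough) / k = ln(46.9/16.8) / 0.04747 = 1.027 / 0.04747 = 21.63 h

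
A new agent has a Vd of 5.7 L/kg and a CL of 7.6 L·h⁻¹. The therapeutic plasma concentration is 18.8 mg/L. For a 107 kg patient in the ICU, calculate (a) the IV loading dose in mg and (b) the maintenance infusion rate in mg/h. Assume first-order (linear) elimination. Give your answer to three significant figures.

(a) 11500 mg; (b) 143 mg/h

Vd = 5.7 L/kg × 107 kg = 609.9 L
Loading dose = Vd × C = 609.9 × 18.8 = 11470 mg
Maintenance: replace elimination → rate = CL × Css = 7.600 × 18.8 = 142.9 mg/h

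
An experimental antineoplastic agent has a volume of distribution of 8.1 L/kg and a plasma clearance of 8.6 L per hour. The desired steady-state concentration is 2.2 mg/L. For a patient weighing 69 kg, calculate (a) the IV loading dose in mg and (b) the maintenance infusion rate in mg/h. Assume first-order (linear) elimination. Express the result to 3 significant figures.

Vd = 8.1 L/kg × 69 kg = 558.9 L
LD = Vd · C_target = 558.9 × 2.2 = 1230 mg
Maintenance infusion rate = CL × Css = 8.600 × 2.2 = 18.92 mg/h

(a) 1230 mg; (b) 18.9 mg/h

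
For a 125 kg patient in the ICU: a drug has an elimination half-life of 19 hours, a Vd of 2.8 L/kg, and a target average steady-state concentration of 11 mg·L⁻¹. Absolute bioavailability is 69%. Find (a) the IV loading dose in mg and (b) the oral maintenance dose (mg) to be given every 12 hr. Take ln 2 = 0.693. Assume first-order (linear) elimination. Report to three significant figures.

Total Vd = 2.8 × 125 = 350.0 L
LD = Vd × C = 350.0 × 11 = 3850 mg
CL = 0.693 × Vd / t½ = 0.693 × 350.0 / 19 = 12.77 L/h
D = CL × Css × τ / F = 12.77 × 11 × 12 / 0.69 = 2443 mg

(a) 3850 mg; (b) 2440 mg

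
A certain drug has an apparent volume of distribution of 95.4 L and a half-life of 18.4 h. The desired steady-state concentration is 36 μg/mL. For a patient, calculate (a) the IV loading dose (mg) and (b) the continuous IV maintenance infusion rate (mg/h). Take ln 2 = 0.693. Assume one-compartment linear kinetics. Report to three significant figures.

LD = Vd × C = 95.40 × 36 = 3434 mg
CL = 0.693 × Vd / t½ = 0.693 × 95.40 / 18.4 = 3.593 L/h
Infusion rate = CL × Css = 3.593 × 36 = 129.3 mg/h

(a) 3430 mg; (b) 129 mg/h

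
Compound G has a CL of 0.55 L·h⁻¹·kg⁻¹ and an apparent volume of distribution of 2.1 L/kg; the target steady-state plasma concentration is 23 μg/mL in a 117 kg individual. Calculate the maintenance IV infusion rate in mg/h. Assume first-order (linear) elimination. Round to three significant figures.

1480 mg/h

CL = 0.55 L·h⁻¹·kg⁻¹ × 117 kg = 64.35 L/h
Vd does not affect the maintenance rate; only clearance governs steady-state input.
Infusion rate = CL · Css = 64.35 L/h × 23 mg/L = 1480 mg/h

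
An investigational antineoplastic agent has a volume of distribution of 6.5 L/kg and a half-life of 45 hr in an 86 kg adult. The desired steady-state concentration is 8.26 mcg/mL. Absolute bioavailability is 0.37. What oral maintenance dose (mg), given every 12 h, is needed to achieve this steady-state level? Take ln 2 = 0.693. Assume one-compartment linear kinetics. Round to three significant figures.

Vd = 6.5 L/kg × 86 kg = 559.0 L
k = 0.693/45 = 0.01540 h⁻¹, so CL = k·Vd = 0.01540 × 559.0 = 8.609 L/h
D = CL × Css × τ / F = 8.609 × 8.26 × 12 / 0.37 = 2306 mg

2310 mg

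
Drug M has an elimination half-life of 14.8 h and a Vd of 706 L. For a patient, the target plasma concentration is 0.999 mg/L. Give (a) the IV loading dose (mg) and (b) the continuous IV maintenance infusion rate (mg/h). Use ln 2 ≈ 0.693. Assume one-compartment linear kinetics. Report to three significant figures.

(a) 705 mg; (b) 33.0 mg/h

LD = Vd × C = 706.0 × 0.999 = 705.3 mg
CL = 0.693 × Vd / t½ = 0.693 × 706.0 / 14.8 = 33.06 L/h
Infusion rate = CL × Css = 33.06 × 0.999 = 33.03 mg/h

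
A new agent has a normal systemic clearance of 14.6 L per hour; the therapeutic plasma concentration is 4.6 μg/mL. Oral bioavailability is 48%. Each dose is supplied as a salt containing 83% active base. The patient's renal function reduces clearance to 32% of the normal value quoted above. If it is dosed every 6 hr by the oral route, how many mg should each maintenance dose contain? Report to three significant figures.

Patient clearance = 0.32 × 14.60 = 4.672 L/h
D = CL × Css × τ / F / S = 4.672 × 4.6 × 6 / 0.48 / 0.83 = 323.7 mg

324 mg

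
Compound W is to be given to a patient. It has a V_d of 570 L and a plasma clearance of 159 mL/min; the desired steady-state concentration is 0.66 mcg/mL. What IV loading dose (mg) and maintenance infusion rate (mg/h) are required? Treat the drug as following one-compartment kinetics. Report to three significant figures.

(a) 376 mg; (b) 6.30 mg/h

LD = Vd · C_target = 570.0 × 0.66 = 376.2 mg
Convert clearance: 159 mL/min × 60 min/h ÷ 1000 mL/L = 9.540 L/h
Maintenance infusion rate = CL × Css = 9.540 × 0.66 = 6.296 mg/h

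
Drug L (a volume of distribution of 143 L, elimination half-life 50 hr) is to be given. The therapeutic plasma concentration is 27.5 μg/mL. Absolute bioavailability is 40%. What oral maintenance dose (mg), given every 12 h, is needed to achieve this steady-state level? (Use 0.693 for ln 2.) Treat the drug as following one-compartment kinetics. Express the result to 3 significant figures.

k = 0.693/50 = 0.01386 h⁻¹, so CL = k·Vd = 0.01386 × 143.0 = 1.982 L/h
D = CL × Css × τ / F = 1.982 × 27.5 × 12 / 0.4 = 1635 mg

1640 mg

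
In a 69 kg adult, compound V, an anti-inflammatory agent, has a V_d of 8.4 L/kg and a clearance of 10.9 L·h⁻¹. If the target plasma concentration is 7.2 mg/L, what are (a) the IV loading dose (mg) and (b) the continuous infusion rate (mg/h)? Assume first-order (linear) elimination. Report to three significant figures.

Vd = 8.4 L/kg × 69 kg = 579.6 L
Loading dose = Vd × C = 579.6 × 7.2 = 4173 mg
Maintenance infusion rate = CL × Css = 10.90 × 7.2 = 78.48 mg/h

(a) 4170 mg; (b) 78.5 mg/h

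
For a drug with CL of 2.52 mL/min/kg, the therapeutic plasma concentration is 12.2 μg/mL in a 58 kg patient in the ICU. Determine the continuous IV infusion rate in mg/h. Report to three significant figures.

107 mg/h

CL = 2.52 mL/min/kg × 58 kg = 146.2 mL/min = 146.2 × 60/1000 = 8.772 L/h
At steady state, infusion rate equals elimination rate: rate in = CL × Css.
R₀ = 8.772 × 12.2 = 107.0 mg/h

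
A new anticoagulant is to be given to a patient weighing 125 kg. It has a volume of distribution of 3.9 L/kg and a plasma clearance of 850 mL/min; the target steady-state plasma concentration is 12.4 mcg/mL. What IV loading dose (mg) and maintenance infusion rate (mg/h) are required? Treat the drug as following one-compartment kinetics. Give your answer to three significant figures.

(a) 6050 mg; (b) 632 mg/h

Total Vd = 3.9 × 125 = 487.5 L
Loading dose = Vd × C = 487.5 × 12.4 = 6045 mg
Convert clearance: 850 mL/min × 60 min/h ÷ 1000 mL/L = 51.00 L/h
Maintenance: replace elimination → rate = CL × Css = 51.00 × 12.4 = 632.4 mg/h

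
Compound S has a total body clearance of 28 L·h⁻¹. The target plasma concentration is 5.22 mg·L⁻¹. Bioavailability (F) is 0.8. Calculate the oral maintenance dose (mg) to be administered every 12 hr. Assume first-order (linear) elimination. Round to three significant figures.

2190 mg

D = CL × Css × τ / F = 28.00 × 5.22 × 12 / 0.8 = 2192 mg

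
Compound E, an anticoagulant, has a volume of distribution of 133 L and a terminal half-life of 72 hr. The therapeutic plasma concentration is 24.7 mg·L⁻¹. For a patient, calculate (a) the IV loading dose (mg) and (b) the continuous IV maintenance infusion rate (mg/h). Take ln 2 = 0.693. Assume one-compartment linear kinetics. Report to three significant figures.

LD = Vd × C = 133.0 × 24.7 = 3285 mg
CL = 0.693 × Vd / t½ = 0.693 × 133.0 / 72 = 1.280 L/h
Infusion rate = CL × Css = 1.280 × 24.7 = 31.62 mg/h

(a) 3290 mg; (b) 31.6 mg/h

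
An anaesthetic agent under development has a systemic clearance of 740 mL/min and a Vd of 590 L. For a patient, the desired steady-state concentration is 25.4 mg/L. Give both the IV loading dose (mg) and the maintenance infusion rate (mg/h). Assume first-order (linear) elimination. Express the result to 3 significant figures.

(a) 15000 mg; (b) 1130 mg/h

Loading: fill Vd to C_target → 590.0 L × 25.4 mg/L = 14990 mg
CL = 740 mL/min × 60/1000 = 44.40 L/h
Infusion rate = 44.40 L/h × 25.4 mg/L = 1128 mg/h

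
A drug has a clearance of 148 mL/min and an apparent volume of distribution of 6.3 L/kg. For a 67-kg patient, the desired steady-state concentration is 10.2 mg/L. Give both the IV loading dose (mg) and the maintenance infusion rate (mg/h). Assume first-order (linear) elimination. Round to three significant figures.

Total Vd = 6.3 × 67 = 422.1 L
Loading: fill Vd to C_target → 422.1 L × 10.2 mg/L = 4305 mg
Convert clearance: 148 mL/min × 60 min/h ÷ 1000 mL/L = 8.880 L/h
Infusion rate = 8.880 L/h × 10.2 mg/L = 90.58 mg/h

(a) 4310 mg; (b) 90.6 mg/h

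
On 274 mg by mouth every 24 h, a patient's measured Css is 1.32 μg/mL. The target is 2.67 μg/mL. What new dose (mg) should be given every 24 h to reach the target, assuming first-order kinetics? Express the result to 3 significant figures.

For first-order elimination, Css ∝ F·D/(CL·τ); F and CL are unchanged, so Css ∝ D/τ.
D₂ = D₁ × (Css,target / Css,current) = 274 × 2.67/1.32 = 554.2 mg

554 mg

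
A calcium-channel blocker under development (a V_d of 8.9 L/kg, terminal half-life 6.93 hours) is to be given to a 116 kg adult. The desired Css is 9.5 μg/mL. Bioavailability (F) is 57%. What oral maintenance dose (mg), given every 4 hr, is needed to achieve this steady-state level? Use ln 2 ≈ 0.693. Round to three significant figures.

6880 mg

Total Vd = 8.9 × 116 = 1032 L
k = 0.693/6.93 = 0.1000 h⁻¹, so CL = k·Vd = 0.1000 × 1032 = 103.2 L/h
D = CL × Css × τ / F = 103.2 × 9.5 × 4 / 0.57 = 6880 mg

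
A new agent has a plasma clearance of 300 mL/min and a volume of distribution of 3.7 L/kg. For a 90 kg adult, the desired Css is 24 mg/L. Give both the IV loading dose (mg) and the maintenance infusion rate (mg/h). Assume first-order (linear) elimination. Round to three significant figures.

Vd = 3.7 L/kg × 90 kg = 333.0 L
Loading: fill Vd to C_target → 333.0 L × 24 mg/L = 7992 mg
CL = 300 mL/min = 300 × 0.06 = 18.00 L/h
Infusion rate = 18.00 L/h × 24 mg/L = 432.0 mg/h

(a) 7990 mg; (b) 432 mg/h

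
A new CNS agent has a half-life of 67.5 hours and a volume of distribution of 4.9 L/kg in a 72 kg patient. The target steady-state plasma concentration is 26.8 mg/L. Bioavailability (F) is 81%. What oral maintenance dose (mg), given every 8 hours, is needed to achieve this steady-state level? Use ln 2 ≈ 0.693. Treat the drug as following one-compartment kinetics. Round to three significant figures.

Vd = 4.9 L/kg × 72 kg = 352.8 L
CL = 0.693 × Vd / t½ = 0.693 × 352.8 / 67.5 = 3.622 L/h
D = CL × Css × τ / F = 3.622 × 26.8 × 8 / 0.81 = 958.7 mg

959 mg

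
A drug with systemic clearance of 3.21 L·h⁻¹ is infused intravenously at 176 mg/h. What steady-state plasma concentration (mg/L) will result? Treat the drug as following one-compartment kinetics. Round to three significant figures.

Css = rate / CL = 176 / 3.210 = 54.83 mg/L

54.8 mg/L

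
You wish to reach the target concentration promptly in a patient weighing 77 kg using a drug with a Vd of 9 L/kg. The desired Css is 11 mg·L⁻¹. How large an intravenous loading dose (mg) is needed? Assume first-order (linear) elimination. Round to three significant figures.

7620 mg

Vd = 9 L/kg × 77 kg = 693.0 L
The loading dose fills Vd to the target concentration.
LD = Vd × C = 693.0 × 11.00 = 7623 mg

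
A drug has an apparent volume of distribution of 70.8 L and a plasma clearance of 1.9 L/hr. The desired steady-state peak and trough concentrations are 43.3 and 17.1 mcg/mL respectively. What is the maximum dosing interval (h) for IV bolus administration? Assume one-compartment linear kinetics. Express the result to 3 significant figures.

34.6 h

k = CL / Vd = 1.900 / 70.80 = 0.02684 h⁻¹
Between IV bolus doses, concentration decays as C = C₀·e^(−kτ), so C_peak/C_trough = e^(kτ).
τ_max = ln(C_peak/C_trough) / k = ln(43.3/17.1) / 0.02684 = 0.9291 / 0.02684 = 34.62 h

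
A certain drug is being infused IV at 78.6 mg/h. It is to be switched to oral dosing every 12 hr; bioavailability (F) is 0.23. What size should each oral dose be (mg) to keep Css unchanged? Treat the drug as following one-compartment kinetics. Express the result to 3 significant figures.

To maintain the same Css, the systemic dosing rate must be unchanged: F·D/τ = infusion rate.
D = rate × τ / F = 78.6 × 12 / 0.23 = 4101 mg

4100 mg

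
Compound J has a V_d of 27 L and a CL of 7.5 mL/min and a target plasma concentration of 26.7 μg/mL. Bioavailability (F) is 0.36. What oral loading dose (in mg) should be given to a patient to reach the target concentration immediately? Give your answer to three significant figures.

2000 mg

The loading dose fills Vd to the target concentration.
LD = Vd × C / F = 27.00 × 26.70 / 0.36 = 2003 mg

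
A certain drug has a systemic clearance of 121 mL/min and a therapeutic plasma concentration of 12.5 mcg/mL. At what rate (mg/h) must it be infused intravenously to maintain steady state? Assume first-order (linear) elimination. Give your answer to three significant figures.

CL = 121 mL/min × 60/1000 = 7.260 L/h
Infusion rate = CL · Css = 7.260 L/h × 12.5 mg/L = 90.75 mg/h

90.8 mg/h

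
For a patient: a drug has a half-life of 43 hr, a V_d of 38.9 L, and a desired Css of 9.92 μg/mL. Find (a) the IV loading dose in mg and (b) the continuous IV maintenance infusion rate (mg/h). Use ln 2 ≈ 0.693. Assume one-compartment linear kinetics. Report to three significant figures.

(a) 386 mg; (b) 6.22 mg/h

LD = Vd × C = 38.90 × 9.92 = 385.9 mg
CL = 0.693 × Vd / t½ = 0.693 × 38.90 / 43 = 0.6269 L/h
Infusion rate = CL × Css = 0.6269 × 9.92 = 6.219 mg/h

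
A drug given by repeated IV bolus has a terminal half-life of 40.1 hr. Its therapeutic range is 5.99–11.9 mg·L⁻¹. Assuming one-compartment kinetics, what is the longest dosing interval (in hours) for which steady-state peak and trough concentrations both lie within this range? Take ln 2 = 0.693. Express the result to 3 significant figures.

39.7 h

k = 0.693 / t½ = 0.693 / 40.1 = 0.01728 h⁻¹
Between IV bolus doses, concentration decays as C = C₀·e^(−kτ), so C_peak/C_trough = e^(kτ).
τ_max = ln(C_peak/C_trough) / k = ln(11.9/5.99) / 0.01728 = 0.6864 / 0.01728 = 39.72 h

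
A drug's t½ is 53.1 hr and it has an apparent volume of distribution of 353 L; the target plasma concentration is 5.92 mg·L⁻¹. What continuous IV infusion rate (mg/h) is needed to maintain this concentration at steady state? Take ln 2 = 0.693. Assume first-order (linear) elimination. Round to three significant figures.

CL = 0.693 × Vd / t½ = 0.693 × 353.0 / 53.1 = 4.607 L/h
Infusion rate = CL × Css = 4.607 × 5.92 = 27.27 mg/h

27.3 mg/h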